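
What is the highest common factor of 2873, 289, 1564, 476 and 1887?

17

2873 = 13² · 17; 289 = 17²; 1564 = 2² · 17 · 23; 476 = 2² · 7 · 17; 1887 = 3 · 17 · 37
gcd takes min exponent of each prime: 17 = 17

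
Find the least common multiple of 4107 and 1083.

gcd first: 4107 = 3·1083 + 858; 1083 = 1·858 + 225; 858 = 3·225 + 183; 225 = 1·183 + 42; 183 = 4·42 + 15; 42 = 2·15 + 12; 15 = 1·12 + 3; 12 = 4·3 + 0 → gcd = 3
lcm = 4107·1083/gcd = 4447881/3 = 1482627

1482627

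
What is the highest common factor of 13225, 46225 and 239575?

gcd(13225, 46225): 46225 = 3·13225 + 6550; 13225 = 2·6550 + 125; 6550 = 52·125 + 50; 125 = 2·50 + 25; 50 = 2·25 + 0 → 25
gcd(25, 239575): 239575 = 9583·25 + 0 → 25

25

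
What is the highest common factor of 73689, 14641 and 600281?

gcd(73689, 14641): 73689 = 5·14641 + 484; 14641 = 30·484 + 121; 484 = 4·121 + 0 → 121
gcd(121, 600281): 600281 = 4961·121 + 0 → 121

121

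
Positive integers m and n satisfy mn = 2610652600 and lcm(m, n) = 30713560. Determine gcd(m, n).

gcd·lcm = product, so gcd = 2610652600/30713560 = 85.

85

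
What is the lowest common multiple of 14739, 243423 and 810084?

1117427439348

lcm(14739, 243423) = 14739·243423/gcd = 3587811597/51 = 70349247
lcm(70349247, 810084) = 70349247·810084/gcd = 56988799406748/51 = 1117427439348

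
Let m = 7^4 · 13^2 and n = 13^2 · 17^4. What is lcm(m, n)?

33890232649

max exponent per prime: 7^4 · 13^2 · 17^4 = 33890232649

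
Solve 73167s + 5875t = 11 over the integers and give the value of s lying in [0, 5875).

5408

Euclid: 73167 = 12·5875 + 2667; 5875 = 2·2667 + 541; 2667 = 4·541 + 503; 541 = 1·503 + 38; 503 = 13·38 + 9; 38 = 4·9 + 2; 9 = 4·2 + 1; 2 = 2·1 + 0 → gcd = 1; 11 = 1·11.
Back-substitution yields 73167·(2628) + 5875·(-32729) = 1, so one solution is s = 2628·11 = 28908, t = -32729·11 = -360019.
Solutions in s differ by 5875/1 = 5875; the one in [0, 5875) is 28908 mod 5875 = 5408.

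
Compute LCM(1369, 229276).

1369 = 37²; 229276 = 2² · 31 · 43²
max exponents: 2² · 31 · 37² · 43² = 313878844

313878844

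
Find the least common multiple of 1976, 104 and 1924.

73112

1976 = 2³ · 13 · 19; 104 = 2³ · 13; 1924 = 2² · 13 · 37
lcm takes max exponent of each prime: 2³ · 13 · 19 · 37 = 73112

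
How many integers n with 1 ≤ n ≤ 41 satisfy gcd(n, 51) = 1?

Prime factors of 51: 3, 17. Count integers ≤ 41 divisible by none of them.
By inclusion–exclusion: 41 − ⌊41/3⌋ − ⌊41/17⌋ + ⌊41/51⌋ = 26.

26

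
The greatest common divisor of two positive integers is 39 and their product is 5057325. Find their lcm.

129675

Since gcd(m,n)·lcm(m,n) = mn, lcm = 5057325/39 = 129675.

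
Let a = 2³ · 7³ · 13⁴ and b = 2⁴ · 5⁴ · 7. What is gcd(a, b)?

56

min exponent per shared prime: 2³ · 7 = 56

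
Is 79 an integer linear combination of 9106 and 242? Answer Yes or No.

gcd(9106, 242): 9106 = 37·242 + 152; 242 = 1·152 + 90; 152 = 1·90 + 62; 90 = 1·62 + 28; 62 = 2·28 + 6; 28 = 4·6 + 4; 6 = 1·4 + 2; 4 = 2·2 + 0 → 2
2 does not divide 79, so a solution does not exist.

No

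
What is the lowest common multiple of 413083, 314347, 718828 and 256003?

3654196211166028

413083 = 11 · 17 · 47²; 314347 = 11 · 17 · 41²; 718828 = 2² · 11 · 17 · 31²; 256003 = 11 · 17 · 37²
lcm takes max exponent of each prime: 2² · 11 · 17 · 31² · 37² · 41² · 47² = 3654196211166028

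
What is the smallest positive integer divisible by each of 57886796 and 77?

gcd first: 57886796 = 751776·77 + 44; 77 = 1·44 + 33; 44 = 1·33 + 11; 33 = 3·11 + 0 → gcd = 11
lcm = 57886796·77/gcd = 4457283292/11 = 405207572

405207572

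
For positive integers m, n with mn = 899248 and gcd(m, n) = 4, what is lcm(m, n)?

224812

gcd·lcm = product, so lcm = 899248/4 = 224812.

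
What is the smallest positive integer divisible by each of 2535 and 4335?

gcd first: 4335 = 1·2535 + 1800; 2535 = 1·1800 + 735; 1800 = 2·735 + 330; 735 = 2·330 + 75; 330 = 4·75 + 30; 75 = 2·30 + 15; 30 = 2·15 + 0 → gcd = 15
lcm = 2535·4335/gcd = 10989225/15 = 732615

732615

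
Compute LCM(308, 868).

9548

308 = 2² · 7 · 11; 868 = 2² · 7 · 31
max exponents: 2² · 7 · 11 · 31 = 9548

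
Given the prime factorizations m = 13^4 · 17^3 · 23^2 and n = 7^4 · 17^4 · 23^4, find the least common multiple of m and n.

1602775144509168721

max exponent per prime: 7^4 · 13^4 · 17^4 · 23^4 = 1602775144509168721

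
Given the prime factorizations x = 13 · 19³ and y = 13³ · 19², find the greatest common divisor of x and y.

4693

min exponent per shared prime: 13 · 19² = 4693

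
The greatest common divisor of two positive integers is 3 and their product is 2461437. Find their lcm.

820479

gcd·lcm = product, so lcm = 2461437/3 = 820479.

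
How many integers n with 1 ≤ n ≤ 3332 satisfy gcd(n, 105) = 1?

105 = 3·5·7. Inclusion–exclusion on these primes:
3332 − ⌊3332/3⌋ − ⌊3332/5⌋ − ⌊3332/7⌋ + ⌊3332/15⌋ + ⌊3332/21⌋ + ⌊3332/35⌋ − ⌊3332/105⌋ = 1524

1524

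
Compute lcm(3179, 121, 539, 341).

53117911

3179 = 11 · 17²; 121 = 11²; 539 = 7² · 11; 341 = 11 · 31
lcm takes max exponent of each prime: 7² · 11² · 17² · 31 = 53117911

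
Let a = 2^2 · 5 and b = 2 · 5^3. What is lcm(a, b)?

max exponent per prime: 2^2 · 5^3 = 500

500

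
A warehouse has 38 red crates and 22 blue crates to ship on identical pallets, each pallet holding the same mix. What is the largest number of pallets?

38 = 2 · 19
22 = 2 · 11
Common: 2 = 2

2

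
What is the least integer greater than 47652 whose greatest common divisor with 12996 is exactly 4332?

56316

12996 = 4332·3. Any a with gcd(a, 12996) = 4332 is a multiple of 4332, say 4332s, with s coprime to 3.
Need s > 47652/4332, so s ≥ 12. First s ≥ 12 with gcd(s, 3) = 1 is s = 13. Thus a = 4332·13 = 56316.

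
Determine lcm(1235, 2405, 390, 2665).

1235 = 5 · 13 · 19; 2405 = 5 · 13 · 37; 390 = 2 · 3 · 5 · 13; 2665 = 5 · 13 · 41
lcm takes max exponent of each prime: 2 · 3 · 5 · 13 · 19 · 37 · 41 = 11240970

11240970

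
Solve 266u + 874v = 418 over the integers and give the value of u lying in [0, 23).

18

Reduce mod 874: 266u ≡ 418 (mod 874). With g = gcd(266, 874) = 38 dividing 418, divide through: 7u ≡ 11 (mod 23).
Since gcd(7, 23) = 1, u ≡ 11·(7)⁻¹ ≡ 18 (mod 23). Smallest non-negative: 18.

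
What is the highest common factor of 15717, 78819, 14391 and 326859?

15717 = 3 · 13² · 31; 78819 = 3 · 13 · 43 · 47; 14391 = 3³ · 13 · 41; 326859 = 3 · 13 · 17² · 29
gcd takes min exponent of each prime: 3 · 13 = 39

39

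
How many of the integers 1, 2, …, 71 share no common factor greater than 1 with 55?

52

Prime factors of 55: 5, 11. Count integers ≤ 71 divisible by none of them.
By inclusion–exclusion: 71 − ⌊71/5⌋ − ⌊71/11⌋ + ⌊71/55⌋ = 52.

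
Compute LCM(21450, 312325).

20613450

gcd first: 312325 = 14·21450 + 12025; 21450 = 1·12025 + 9425; 12025 = 1·9425 + 2600; 9425 = 3·2600 + 1625; 2600 = 1·1625 + 975; 1625 = 1·975 + 650; 975 = 1·650 + 325; 650 = 2·325 + 0 → gcd = 325
lcm = 21450·312325/gcd = 6699371250/325 = 20613450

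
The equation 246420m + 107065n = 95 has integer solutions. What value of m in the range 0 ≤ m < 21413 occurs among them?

18525

Euclid: 246420 = 2·107065 + 32290; 107065 = 3·32290 + 10195; 32290 = 3·10195 + 1705; 10195 = 5·1705 + 1670; 1705 = 1·1670 + 35; 1670 = 47·35 + 25; 35 = 1·25 + 10; 25 = 2·10 + 5; 10 = 2·5 + 0 → gcd = 5; 95 = 5·19.
Back-substitution yields 246420·(-9168) + 107065·(21101) = 5, so one solution is m = -9168·19 = -174192, n = 21101·19 = 400919.
Solutions in m differ by 107065/5 = 21413; the one in [0, 21413) is -174192 mod 21413 = 18525.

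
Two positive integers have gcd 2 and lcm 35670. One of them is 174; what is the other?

410

Using uv = gcd(u,v)·lcm(u,v) = 2·35670 = 71340, we get v = 71340/174 = 410.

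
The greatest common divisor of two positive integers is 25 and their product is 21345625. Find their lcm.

For any two positive integers, gcd × lcm equals their product. Hence lcm = 21345625 / 25 = 853825.

853825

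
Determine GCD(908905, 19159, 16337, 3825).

17

gcd(908905, 19159): 908905 = 47·19159 + 8432; 19159 = 2·8432 + 2295; 8432 = 3·2295 + 1547; 2295 = 1·1547 + 748; 1547 = 2·748 + 51; 748 = 14·51 + 34; 51 = 1·34 + 17; 34 = 2·17 + 0 → 17
gcd(17, 16337): 16337 = 961·17 + 0 → 17
gcd(17, 3825): 3825 = 225·17 + 0 → 17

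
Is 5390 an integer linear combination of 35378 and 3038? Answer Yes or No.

Yes

By Bézout, 35378p + 3038q = 5390 has integer solutions iff gcd(35378, 3038) | 5390.
Euclid: 35378 = 11·3038 + 1960; 3038 = 1·1960 + 1078; 1960 = 1·1078 + 882; 1078 = 1·882 + 196; 882 = 4·196 + 98; 196 = 2·98 + 0. gcd = 98; 5390 mod 98 = 0. Yes.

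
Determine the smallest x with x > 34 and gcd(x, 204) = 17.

204 = 17·12. Any x with gcd(x, 204) = 17 is a multiple of 17, say 17s, with s coprime to 12.
Need s > 34/17, so s ≥ 3. First s ≥ 3 with gcd(s, 12) = 1 is s = 5. Thus x = 17·5 = 85.

85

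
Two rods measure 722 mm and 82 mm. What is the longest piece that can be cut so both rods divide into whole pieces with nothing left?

2

Euclid: 722 = 8·82 + 66; 82 = 1·66 + 16; 66 = 4·16 + 2; 16 = 8·2 + 0. Last nonzero remainder: 2.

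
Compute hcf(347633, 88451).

2057

Euclid: 347633 = 3·88451 + 82280; 88451 = 1·82280 + 6171; 82280 = 13·6171 + 2057; 6171 = 3·2057 + 0. Last nonzero remainder: 2057.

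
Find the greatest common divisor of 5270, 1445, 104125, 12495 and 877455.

gcd(5270, 1445): 5270 = 3·1445 + 935; 1445 = 1·935 + 510; 935 = 1·510 + 425; 510 = 1·425 + 85; 425 = 5·85 + 0 → 85
gcd(85, 104125): 104125 = 1225·85 + 0 → 85
gcd(85, 12495): 12495 = 147·85 + 0 → 85
gcd(85, 877455): 877455 = 10323·85 + 0 → 85

85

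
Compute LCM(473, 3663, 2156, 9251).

25963153524

473 = 11 · 43; 3663 = 3² · 11 · 37; 2156 = 2² · 7² · 11; 9251 = 11 · 29²
lcm takes max exponent of each prime: 2² · 3² · 7² · 11 · 29² · 37 · 43 = 25963153524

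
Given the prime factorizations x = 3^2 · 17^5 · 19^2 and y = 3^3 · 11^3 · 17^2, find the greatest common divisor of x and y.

min exponent per shared prime: 3^2 · 17^2 = 2601

2601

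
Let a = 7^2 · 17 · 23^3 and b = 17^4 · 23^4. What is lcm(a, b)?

max exponent per prime: 7^2 · 17^4 · 23^4 = 1145257407889

1145257407889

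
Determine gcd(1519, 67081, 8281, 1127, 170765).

gcd(1519, 67081): 67081 = 44·1519 + 245; 1519 = 6·245 + 49; 245 = 5·49 + 0 → 49
gcd(49, 8281): 8281 = 169·49 + 0 → 49
gcd(49, 1127): 1127 = 23·49 + 0 → 49
gcd(49, 170765): 170765 = 3485·49 + 0 → 49

49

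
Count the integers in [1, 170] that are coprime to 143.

Prime factors of 143: 11, 13. Count integers ≤ 170 divisible by none of them.
By inclusion–exclusion: 170 − ⌊170/11⌋ − ⌊170/13⌋ + ⌊170/143⌋ = 143.

143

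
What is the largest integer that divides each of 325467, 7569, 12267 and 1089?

9

gcd(325467, 7569): 325467 = 43·7569 + 0 → 7569
gcd(7569, 12267): 12267 = 1·7569 + 4698; 7569 = 1·4698 + 2871; 4698 = 1·2871 + 1827; 2871 = 1·1827 + 1044; 1827 = 1·1044 + 783; 1044 = 1·783 + 261; 783 = 3·261 + 0 → 261
gcd(261, 1089): 1089 = 4·261 + 45; 261 = 5·45 + 36; 45 = 1·36 + 9; 36 = 4·9 + 0 → 9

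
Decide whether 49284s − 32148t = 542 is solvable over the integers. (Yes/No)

gcd(49284, 32148): 49284 = 1·32148 + 17136; 32148 = 1·17136 + 15012; 17136 = 1·15012 + 2124; 15012 = 7·2124 + 144; 2124 = 14·144 + 108; 144 = 1·108 + 36; 108 = 3·36 + 0 → 36
36 does not divide 542, so a solution does not exist.

No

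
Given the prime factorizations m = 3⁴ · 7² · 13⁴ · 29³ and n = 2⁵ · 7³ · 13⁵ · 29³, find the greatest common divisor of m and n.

min exponent per shared prime: 7² · 13⁴ · 29³ = 34132137221

34132137221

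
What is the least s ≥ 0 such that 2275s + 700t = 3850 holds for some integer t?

Reduce mod 700: 2275s ≡ 3850 (mod 700). With g = gcd(2275, 700) = 175 dividing 3850, divide through: 13s ≡ 22 (mod 4).
Since gcd(13, 4) = 1, s ≡ 22·(13)⁻¹ ≡ 2 (mod 4). Smallest non-negative: 2.

2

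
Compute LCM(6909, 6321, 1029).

2079609

6909 = 3 · 7² · 47; 6321 = 3 · 7² · 43; 1029 = 3 · 7³
lcm takes max exponent of each prime: 3 · 7³ · 43 · 47 = 2079609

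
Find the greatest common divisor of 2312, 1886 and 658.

2

2312 = 2³ · 17²; 1886 = 2 · 23 · 41; 658 = 2 · 7 · 47
gcd takes min exponent of each prime: 2 = 2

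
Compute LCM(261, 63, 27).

5481

261 = 3² · 29; 63 = 3² · 7; 27 = 3³
lcm takes max exponent of each prime: 3³ · 7 · 29 = 5481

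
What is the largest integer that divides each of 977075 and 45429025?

25

Euclid: 45429025 = 46·977075 + 483575; 977075 = 2·483575 + 9925; 483575 = 48·9925 + 7175; 9925 = 1·7175 + 2750; 7175 = 2·2750 + 1675; 2750 = 1·1675 + 1075; 1675 = 1·1075 + 600; 1075 = 1·600 + 475; 600 = 1·475 + 125; 475 = 3·125 + 100; 125 = 1·100 + 25; 100 = 4·25 + 0. Last nonzero remainder: 25.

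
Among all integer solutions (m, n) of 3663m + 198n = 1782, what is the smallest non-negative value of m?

0

Euclid: 3663 = 18·198 + 99; 198 = 2·99 + 0 → gcd = 99; 1782 = 99·18.
Back-substitution yields 3663·(1) + 198·(-18) = 99, so one solution is m = 1·18 = 18, n = -18·18 = -324.
Solutions in m differ by 198/99 = 2; the one in [0, 2) is 18 mod 2 = 0.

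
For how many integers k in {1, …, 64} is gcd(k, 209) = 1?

56

Prime factors of 209: 11, 19. Count integers ≤ 64 divisible by none of them.
By inclusion–exclusion: 64 − ⌊64/11⌋ − ⌊64/19⌋ + ⌊64/209⌋ = 56.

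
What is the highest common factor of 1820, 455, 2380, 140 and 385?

gcd(1820, 455): 1820 = 4·455 + 0 → 455
gcd(455, 2380): 2380 = 5·455 + 105; 455 = 4·105 + 35; 105 = 3·35 + 0 → 35
gcd(35, 140): 140 = 4·35 + 0 → 35
gcd(35, 385): 385 = 11·35 + 0 → 35

35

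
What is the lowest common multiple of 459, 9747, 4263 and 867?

459 = 3³ · 17; 9747 = 3³ · 19²; 4263 = 3 · 7² · 29; 867 = 3 · 17²
lcm takes max exponent of each prime: 3³ · 7² · 17² · 19² · 29 = 4002790743

4002790743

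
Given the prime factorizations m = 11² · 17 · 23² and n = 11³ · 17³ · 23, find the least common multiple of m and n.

max exponent per prime: 11³ · 17³ · 23² = 3459238387

3459238387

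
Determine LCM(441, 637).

5733

gcd first: 637 = 1·441 + 196; 441 = 2·196 + 49; 196 = 4·49 + 0 → gcd = 49
lcm = 441·637/gcd = 280917/49 = 5733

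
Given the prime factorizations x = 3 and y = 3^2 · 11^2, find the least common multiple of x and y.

1089

max exponent per prime: 3^2 · 11^2 = 1089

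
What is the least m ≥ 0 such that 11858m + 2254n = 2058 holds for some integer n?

15

Euclid: 11858 = 5·2254 + 588; 2254 = 3·588 + 490; 588 = 1·490 + 98; 490 = 5·98 + 0 → gcd = 98; 2058 = 98·21.
Back-substitution yields 11858·(4) + 2254·(-21) = 98, so one solution is m = 4·21 = 84, n = -21·21 = -441.
Solutions in m differ by 2254/98 = 23; the one in [0, 23) is 84 mod 23 = 15.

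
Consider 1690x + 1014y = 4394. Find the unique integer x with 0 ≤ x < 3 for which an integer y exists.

gcd(1690, 1014) = 338 (Euclid: 1690 = 1·1014 + 676; 1014 = 1·676 + 338; 676 = 2·338 + 0), and 338 | 4394.
Extended Euclid: 1690·(-1) + 1014·(2) = 338. Scale by 13: x₀ = -13.
General solution x = x₀ + 3t; reducing mod 3 gives x = 2 (and y = 1).

2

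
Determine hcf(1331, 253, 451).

11

gcd(1331, 253): 1331 = 5·253 + 66; 253 = 3·66 + 55; 66 = 1·55 + 11; 55 = 5·11 + 0 → 11
gcd(11, 451): 451 = 41·11 + 0 → 11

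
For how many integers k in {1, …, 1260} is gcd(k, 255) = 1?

632

Prime factors of 255: 3, 5, 17. Count integers ≤ 1260 divisible by none of them.
By inclusion–exclusion: 1260 − ⌊1260/3⌋ − ⌊1260/5⌋ − ⌊1260/17⌋ + ⌊1260/15⌋ + ⌊1260/51⌋ + ⌊1260/85⌋ − ⌊1260/255⌋ = 632.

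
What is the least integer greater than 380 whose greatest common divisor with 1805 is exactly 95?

475

gcd(k, 1805) = 95 forces 95 | k; write k = 95s. Then gcd(95s, 95·19) = 95·gcd(s, 19), so need gcd(s, 19) = 1.
95s > 380 gives s ≥ 5. The least s ≥ 5 coprime to 19 is 5, so k = 95·5 = 475.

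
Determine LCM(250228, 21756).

1360990092

gcd first: 250228 = 11·21756 + 10912; 21756 = 1·10912 + 10844; 10912 = 1·10844 + 68; 10844 = 159·68 + 32; 68 = 2·32 + 4; 32 = 8·4 + 0 → gcd = 4
lcm = 250228·21756/gcd = 5443960368/4 = 1360990092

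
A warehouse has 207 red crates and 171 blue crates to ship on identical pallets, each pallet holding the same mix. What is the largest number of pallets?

9

207 = 3² · 23
171 = 3² · 19
Common: 3² = 9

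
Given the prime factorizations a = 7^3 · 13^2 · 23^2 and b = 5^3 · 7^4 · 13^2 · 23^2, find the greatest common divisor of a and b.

30664543

min exponent per shared prime: 7^3 · 13^2 · 23^2 = 30664543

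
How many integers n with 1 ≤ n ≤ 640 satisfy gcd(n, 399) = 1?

Prime factors of 399: 3, 7, 19. Count integers ≤ 640 divisible by none of them.
By inclusion–exclusion: 640 − ⌊640/3⌋ − ⌊640/7⌋ − ⌊640/19⌋ + ⌊640/21⌋ + ⌊640/57⌋ + ⌊640/133⌋ − ⌊640/399⌋ = 347.

347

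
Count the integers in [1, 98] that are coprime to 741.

57

Prime factors of 741: 3, 13, 19. Count integers ≤ 98 divisible by none of them.
By inclusion–exclusion: 98 − ⌊98/3⌋ − ⌊98/13⌋ − ⌊98/19⌋ + ⌊98/39⌋ + ⌊98/57⌋ + ⌊98/247⌋ − ⌊98/741⌋ = 57.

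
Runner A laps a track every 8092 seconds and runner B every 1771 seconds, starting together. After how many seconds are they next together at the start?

2047276

gcd first: 8092 = 4·1771 + 1008; 1771 = 1·1008 + 763; 1008 = 1·763 + 245; 763 = 3·245 + 28; 245 = 8·28 + 21; 28 = 1·21 + 7; 21 = 3·7 + 0 → gcd = 7
lcm = 8092·1771/gcd = 14330932/7 = 2047276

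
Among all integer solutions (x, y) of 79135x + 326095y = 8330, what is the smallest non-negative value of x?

1191

Reduce mod 326095: 79135x ≡ 8330 (mod 326095). With g = gcd(79135, 326095) = 245 dividing 8330, divide through: 323x ≡ 34 (mod 1331).
Since gcd(323, 1331) = 1, x ≡ 34·(323)⁻¹ ≡ 1191 (mod 1331). Smallest non-negative: 1191.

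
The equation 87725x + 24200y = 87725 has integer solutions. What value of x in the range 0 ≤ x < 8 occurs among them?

1

Reduce mod 24200: 87725x ≡ 87725 (mod 24200). With g = gcd(87725, 24200) = 3025 dividing 87725, divide through: 29x ≡ 29 (mod 8).
Since gcd(29, 8) = 1, x ≡ 29·(29)⁻¹ ≡ 1 (mod 8). Smallest non-negative: 1.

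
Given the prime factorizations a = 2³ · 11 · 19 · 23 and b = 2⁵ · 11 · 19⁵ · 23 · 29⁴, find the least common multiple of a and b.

14178506801126624

max exponent per prime: 2⁵ · 11 · 19⁵ · 23 · 29⁴ = 14178506801126624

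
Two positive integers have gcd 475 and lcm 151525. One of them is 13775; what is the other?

5225

Using mn = gcd(m,n)·lcm(m,n) = 475·151525 = 71974375, we get n = 71974375/13775 = 5225.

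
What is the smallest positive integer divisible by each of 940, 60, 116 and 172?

lcm(940, 60) = 940·60/gcd = 56400/20 = 2820
lcm(2820, 116) = 2820·116/gcd = 327120/4 = 81780
lcm(81780, 172) = 81780·172/gcd = 14066160/4 = 3516540

3516540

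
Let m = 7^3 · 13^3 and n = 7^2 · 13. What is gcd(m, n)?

637

min exponent per shared prime: 7^2 · 13 = 637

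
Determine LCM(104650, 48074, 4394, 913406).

621321596350

lcm(104650, 48074) = 104650·48074/gcd = 5030944100/26 = 193497850
lcm(193497850, 4394) = 193497850·4394/gcd = 850229552900/26 = 32701136650
lcm(32701136650, 913406) = 32701136650·913406/gcd = 29869414422929900/48074 = 621321596350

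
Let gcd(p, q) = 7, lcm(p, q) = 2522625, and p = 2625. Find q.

Using pq = gcd(p,q)·lcm(p,q) = 7·2522625 = 17658375, we get q = 17658375/2625 = 6727.

6727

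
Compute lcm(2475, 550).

4950

2475 = 3² · 5² · 11; 550 = 2 · 5² · 11
max exponents: 2 · 3² · 5² · 11 = 4950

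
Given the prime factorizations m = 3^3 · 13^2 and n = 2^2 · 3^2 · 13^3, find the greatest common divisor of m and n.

1521

min exponent per shared prime: 3^2 · 13^2 = 1521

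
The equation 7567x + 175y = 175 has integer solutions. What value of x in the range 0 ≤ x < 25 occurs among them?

Reduce mod 175: 7567x ≡ 175 (mod 175). With g = gcd(7567, 175) = 7 dividing 175, divide through: 1081x ≡ 25 (mod 25).
Since gcd(1081, 25) = 1, x ≡ 25·(1081)⁻¹ ≡ 0 (mod 25). Smallest non-negative: 0.

0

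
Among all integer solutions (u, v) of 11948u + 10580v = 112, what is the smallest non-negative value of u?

Euclid: 11948 = 1·10580 + 1368; 10580 = 7·1368 + 1004; 1368 = 1·1004 + 364; 1004 = 2·364 + 276; 364 = 1·276 + 88; 276 = 3·88 + 12; 88 = 7·12 + 4; 12 = 3·4 + 0 → gcd = 4; 112 = 4·28.
Back-substitution yields 11948·(843) + 10580·(-952) = 4, so one solution is u = 843·28 = 23604, v = -952·28 = -26656.
Solutions in u differ by 10580/4 = 2645; the one in [0, 2645) is 23604 mod 2645 = 2444.

2444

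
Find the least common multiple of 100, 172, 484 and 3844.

100 = 2² · 5²; 172 = 2² · 43; 484 = 2² · 11²; 3844 = 2² · 31²
lcm takes max exponent of each prime: 2² · 5² · 11² · 31² · 43 = 500008300

500008300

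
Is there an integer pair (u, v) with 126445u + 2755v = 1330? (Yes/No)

By Bézout, 126445u + 2755v = 1330 has integer solutions iff gcd(126445, 2755) | 1330.
Euclid: 126445 = 45·2755 + 2470; 2755 = 1·2470 + 285; 2470 = 8·285 + 190; 285 = 1·190 + 95; 190 = 2·95 + 0. gcd = 95; 1330 mod 95 = 0. Yes.

Yes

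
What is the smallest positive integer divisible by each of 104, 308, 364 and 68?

136136

lcm(104, 308) = 104·308/gcd = 32032/4 = 8008
lcm(8008, 364) = 8008·364/gcd = 2914912/364 = 8008
lcm(8008, 68) = 8008·68/gcd = 544544/4 = 136136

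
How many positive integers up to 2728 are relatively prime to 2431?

Prime factors of 2431: 11, 13, 17. Count integers ≤ 2728 divisible by none of them.
By inclusion–exclusion: 2728 − ⌊2728/11⌋ − ⌊2728/13⌋ − ⌊2728/17⌋ + ⌊2728/143⌋ + ⌊2728/187⌋ + ⌊2728/221⌋ − ⌊2728/2431⌋ = 2155.

2155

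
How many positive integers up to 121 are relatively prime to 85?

91

85 = 5·17. Inclusion–exclusion on these primes:
121 − ⌊121/5⌋ − ⌊121/17⌋ + ⌊121/85⌋ = 91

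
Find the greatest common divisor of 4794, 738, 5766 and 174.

6

4794 = 2 · 3 · 17 · 47; 738 = 2 · 3² · 41; 5766 = 2 · 3 · 31²; 174 = 2 · 3 · 29
gcd takes min exponent of each prime: 2 · 3 = 6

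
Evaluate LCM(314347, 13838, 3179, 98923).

209192270254

lcm(314347, 13838) = 314347·13838/gcd = 4349933786/187 = 23261678
lcm(23261678, 3179) = 23261678·3179/gcd = 73948874362/187 = 395448526
lcm(395448526, 98923) = 395448526·98923/gcd = 39118954537498/187 = 209192270254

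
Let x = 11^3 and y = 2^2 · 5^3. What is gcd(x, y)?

1

min exponent per shared prime: (none) = 1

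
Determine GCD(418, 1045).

209

418 = 2 · 11 · 19
1045 = 5 · 11 · 19
Common: 11 · 19 = 209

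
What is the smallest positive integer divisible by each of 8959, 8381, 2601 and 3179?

lcm(8959, 8381) = 8959·8381/gcd = 75085379/289 = 259811
lcm(259811, 2601) = 259811·2601/gcd = 675768411/289 = 2338299
lcm(2338299, 3179) = 2338299·3179/gcd = 7433452521/289 = 25721289

25721289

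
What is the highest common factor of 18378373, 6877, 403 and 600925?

gcd(18378373, 6877): 18378373 = 2672·6877 + 3029; 6877 = 2·3029 + 819; 3029 = 3·819 + 572; 819 = 1·572 + 247; 572 = 2·247 + 78; 247 = 3·78 + 13; 78 = 6·13 + 0 → 13
gcd(13, 403): 403 = 31·13 + 0 → 13
gcd(13, 600925): 600925 = 46225·13 + 0 → 13

13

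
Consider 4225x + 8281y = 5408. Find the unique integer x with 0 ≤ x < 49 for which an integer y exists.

15

gcd(4225, 8281) = 169 (Euclid: 8281 = 1·4225 + 4056; 4225 = 1·4056 + 169; 4056 = 24·169 + 0), and 169 | 5408.
Extended Euclid: 4225·(2) + 8281·(-1) = 169. Scale by 32: x₀ = 64.
General solution x = x₀ + 49t; reducing mod 49 gives x = 15 (and y = -7).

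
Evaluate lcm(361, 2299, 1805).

361 = 19²; 2299 = 11² · 19; 1805 = 5 · 19²
lcm takes max exponent of each prime: 5 · 11² · 19² = 218405

218405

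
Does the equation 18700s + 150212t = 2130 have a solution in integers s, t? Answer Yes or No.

gcd(18700, 150212): 150212 = 8·18700 + 612; 18700 = 30·612 + 340; 612 = 1·340 + 272; 340 = 1·272 + 68; 272 = 4·68 + 0 → 68
68 does not divide 2130, so a solution does not exist.

No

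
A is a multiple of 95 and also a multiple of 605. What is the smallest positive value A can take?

11495

gcd first: 605 = 6·95 + 35; 95 = 2·35 + 25; 35 = 1·25 + 10; 25 = 2·10 + 5; 10 = 2·5 + 0 → gcd = 5
lcm = 95·605/gcd = 57475/5 = 11495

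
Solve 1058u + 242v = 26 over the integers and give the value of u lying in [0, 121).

gcd(1058, 242) = 2 (Euclid: 1058 = 4·242 + 90; 242 = 2·90 + 62; 90 = 1·62 + 28; 62 = 2·28 + 6; 28 = 4·6 + 4; 6 = 1·4 + 2; 4 = 2·2 + 0), and 2 | 26.
Extended Euclid: 1058·(-43) + 242·(188) = 2. Scale by 13: u₀ = -559.
General solution u = u₀ + 121t; reducing mod 121 gives u = 46 (and v = -201).

46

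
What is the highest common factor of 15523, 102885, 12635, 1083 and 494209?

gcd(15523, 102885): 102885 = 6·15523 + 9747; 15523 = 1·9747 + 5776; 9747 = 1·5776 + 3971; 5776 = 1·3971 + 1805; 3971 = 2·1805 + 361; 1805 = 5·361 + 0 → 361
gcd(361, 12635): 12635 = 35·361 + 0 → 361
gcd(361, 1083): 1083 = 3·361 + 0 → 361
gcd(361, 494209): 494209 = 1369·361 + 0 → 361

361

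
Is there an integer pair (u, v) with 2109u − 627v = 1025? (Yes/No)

By Bézout, 2109u − 627v = 1025 has integer solutions iff gcd(2109, 627) | 1025.
Euclid: 2109 = 3·627 + 228; 627 = 2·228 + 171; 228 = 1·171 + 57; 171 = 3·57 + 0. gcd = 57; 1025 mod 57 = 56. No.

No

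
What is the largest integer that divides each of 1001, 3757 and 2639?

gcd(1001, 3757): 3757 = 3·1001 + 754; 1001 = 1·754 + 247; 754 = 3·247 + 13; 247 = 19·13 + 0 → 13
gcd(13, 2639): 2639 = 203·13 + 0 → 13

13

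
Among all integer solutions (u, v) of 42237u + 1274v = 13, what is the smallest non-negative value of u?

Euclid: 42237 = 33·1274 + 195; 1274 = 6·195 + 104; 195 = 1·104 + 91; 104 = 1·91 + 13; 91 = 7·13 + 0 → gcd = 13; 13 = 13·1.
Back-substitution yields 42237·(-13) + 1274·(431) = 13, so one solution is u = -13·1 = -13, v = 431·1 = 431.
Solutions in u differ by 1274/13 = 98; the one in [0, 98) is -13 mod 98 = 85.

85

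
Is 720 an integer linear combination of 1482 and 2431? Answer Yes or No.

gcd(1482, 2431): 2431 = 1·1482 + 949; 1482 = 1·949 + 533; 949 = 1·533 + 416; 533 = 1·416 + 117; 416 = 3·117 + 65; 117 = 1·65 + 52; 65 = 1·52 + 13; 52 = 4·13 + 0 → 13
13 does not divide 720, so a solution does not exist.

No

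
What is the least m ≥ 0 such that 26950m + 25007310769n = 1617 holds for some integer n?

377661428

Euclid: 25007310769 = 927915·26950 + 1519; 26950 = 17·1519 + 1127; 1519 = 1·1127 + 392; 1127 = 2·392 + 343; 392 = 1·343 + 49; 343 = 7·49 + 0 → gcd = 49; 1617 = 49·33.
Back-substitution yields 26950·(-65881969) + 25007310769·(71) = 49, so one solution is m = -65881969·33 = -2174104977, n = 71·33 = 2343.
Solutions in m differ by 25007310769/49 = 510353281; the one in [0, 510353281) is -2174104977 mod 510353281 = 377661428.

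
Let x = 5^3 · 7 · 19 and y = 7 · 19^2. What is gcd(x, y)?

133

min exponent per shared prime: 7 · 19 = 133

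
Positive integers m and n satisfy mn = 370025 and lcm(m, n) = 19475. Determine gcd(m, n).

From gcd × lcm = mn: gcd = 370025 / 19475 = 19.

19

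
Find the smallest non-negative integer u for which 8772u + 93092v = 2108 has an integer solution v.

308

gcd(8772, 93092) = 68 (Euclid: 93092 = 10·8772 + 5372; 8772 = 1·5372 + 3400; 5372 = 1·3400 + 1972; 3400 = 1·1972 + 1428; 1972 = 1·1428 + 544; 1428 = 2·544 + 340; 544 = 1·340 + 204; 340 = 1·204 + 136; 204 = 1·136 + 68; 136 = 2·68 + 0), and 68 | 2108.
Extended Euclid: 8772·(-520) + 93092·(49) = 68. Scale by 31: u₀ = -16120.
General solution u = u₀ + 1369t; reducing mod 1369 gives u = 308 (and v = -29).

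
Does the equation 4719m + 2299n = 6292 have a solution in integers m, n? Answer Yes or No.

Yes

gcd(4719, 2299): 4719 = 2·2299 + 121; 2299 = 19·121 + 0 → 121
121 divides 6292, so a solution exists.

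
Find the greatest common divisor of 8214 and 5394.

8214 = 2 · 3 · 37²
5394 = 2 · 3 · 29 · 31
Common: 2 · 3 = 6

6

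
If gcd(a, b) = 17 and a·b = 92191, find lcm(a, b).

5423

For any two positive integers, gcd × lcm equals their product. Hence lcm = 92191 / 17 = 5423.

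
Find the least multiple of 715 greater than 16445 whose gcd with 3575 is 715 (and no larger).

17160

Multiples of 715 above 16445: 715·24, 715·25, … . Need the cofactor coprime to 3575/715 = 5.
Checking s = 24, 25, … the first with gcd(s, 5) = 1 is s = 24, giving 17160.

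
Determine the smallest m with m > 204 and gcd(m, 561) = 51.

gcd(m, 561) = 51 forces 51 | m; write m = 51s. Then gcd(51s, 51·11) = 51·gcd(s, 11), so need gcd(s, 11) = 1.
51s > 204 gives s ≥ 5. The least s ≥ 5 coprime to 11 is 5, so m = 51·5 = 255.

255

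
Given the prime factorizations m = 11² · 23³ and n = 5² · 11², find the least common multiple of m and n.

36805175

max exponent per prime: 5² · 11² · 23³ = 36805175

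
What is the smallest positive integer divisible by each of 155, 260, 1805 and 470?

136754020

155 = 5 · 31; 260 = 2² · 5 · 13; 1805 = 5 · 19²; 470 = 2 · 5 · 47
lcm takes max exponent of each prime: 2² · 5 · 13 · 19² · 31 · 47 = 136754020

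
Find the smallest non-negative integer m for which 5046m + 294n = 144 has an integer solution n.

Euclid: 5046 = 17·294 + 48; 294 = 6·48 + 6; 48 = 8·6 + 0 → gcd = 6; 144 = 6·24.
Back-substitution yields 5046·(-6) + 294·(103) = 6, so one solution is m = -6·24 = -144, n = 103·24 = 2472.
Solutions in m differ by 294/6 = 49; the one in [0, 49) is -144 mod 49 = 3.

3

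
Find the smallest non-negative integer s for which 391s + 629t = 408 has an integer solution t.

Reduce mod 629: 391s ≡ 408 (mod 629). With g = gcd(391, 629) = 17 dividing 408, divide through: 23s ≡ 24 (mod 37).
Since gcd(23, 37) = 1, s ≡ 24·(23)⁻¹ ≡ 30 (mod 37). Smallest non-negative: 30.

30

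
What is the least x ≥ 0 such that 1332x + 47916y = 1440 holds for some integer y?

109

gcd(1332, 47916) = 36 (Euclid: 47916 = 35·1332 + 1296; 1332 = 1·1296 + 36; 1296 = 36·36 + 0), and 36 | 1440.
Extended Euclid: 1332·(36) + 47916·(-1) = 36. Scale by 40: x₀ = 1440.
General solution x = x₀ + 1331t; reducing mod 1331 gives x = 109 (and y = -3).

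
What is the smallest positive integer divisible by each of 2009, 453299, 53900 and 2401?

91067769100

2009 = 7² · 41; 453299 = 7² · 11 · 29²; 53900 = 2² · 5² · 7² · 11; 2401 = 7⁴
lcm takes max exponent of each prime: 2² · 5² · 7⁴ · 11 · 29² · 41 = 91067769100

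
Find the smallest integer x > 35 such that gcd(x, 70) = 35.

70 = 35·2. Any x with gcd(x, 70) = 35 is a multiple of 35, say 35s, with s coprime to 2.
Need s > 35/35, so s ≥ 2. First s ≥ 2 with gcd(s, 2) = 1 is s = 3. Thus x = 35·3 = 105.

105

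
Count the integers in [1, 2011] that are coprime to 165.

975

Prime factors of 165: 3, 5, 11. Count integers ≤ 2011 divisible by none of them.
By inclusion–exclusion: 2011 − ⌊2011/3⌋ − ⌊2011/5⌋ − ⌊2011/11⌋ + ⌊2011/15⌋ + ⌊2011/33⌋ + ⌊2011/55⌋ − ⌊2011/165⌋ = 975.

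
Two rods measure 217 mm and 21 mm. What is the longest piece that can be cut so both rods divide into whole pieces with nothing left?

7

Euclid: 217 = 10·21 + 7; 21 = 3·7 + 0. Last nonzero remainder: 7.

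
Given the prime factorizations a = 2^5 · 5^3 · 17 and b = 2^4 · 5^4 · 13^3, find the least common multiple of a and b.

max exponent per prime: 2^5 · 5^4 · 13^3 · 17 = 746980000

746980000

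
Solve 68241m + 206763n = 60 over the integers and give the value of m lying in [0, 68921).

Euclid: 206763 = 3·68241 + 2040; 68241 = 33·2040 + 921; 2040 = 2·921 + 198; 921 = 4·198 + 129; 198 = 1·129 + 69; 129 = 1·69 + 60; 69 = 1·60 + 9; 60 = 6·9 + 6; 9 = 1·6 + 3; 6 = 2·3 + 0 → gcd = 3; 60 = 3·20.
Back-substitution yields 68241·(-24021) + 206763·(7928) = 3, so one solution is m = -24021·20 = -480420, n = 7928·20 = 158560.
Solutions in m differ by 206763/3 = 68921; the one in [0, 68921) is -480420 mod 68921 = 2027.

2027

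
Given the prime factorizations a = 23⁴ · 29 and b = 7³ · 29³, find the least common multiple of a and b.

max exponent per prime: 7³ · 23⁴ · 29³ = 2340989457107

2340989457107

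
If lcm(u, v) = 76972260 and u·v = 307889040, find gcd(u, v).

gcd·lcm = product, so gcd = 307889040/76972260 = 4.

4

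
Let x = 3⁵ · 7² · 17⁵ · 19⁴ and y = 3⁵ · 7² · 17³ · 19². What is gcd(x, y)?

21118171851

min exponent per shared prime: 3⁵ · 7² · 17³ · 19² = 21118171851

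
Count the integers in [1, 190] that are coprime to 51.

51 = 3·17. Inclusion–exclusion on these primes:
190 − ⌊190/3⌋ − ⌊190/17⌋ + ⌊190/51⌋ = 119

119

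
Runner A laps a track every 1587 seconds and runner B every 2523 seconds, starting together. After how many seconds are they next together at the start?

1334667

gcd first: 2523 = 1·1587 + 936; 1587 = 1·936 + 651; 936 = 1·651 + 285; 651 = 2·285 + 81; 285 = 3·81 + 42; 81 = 1·42 + 39; 42 = 1·39 + 3; 39 = 13·3 + 0 → gcd = 3
lcm = 1587·2523/gcd = 4004001/3 = 1334667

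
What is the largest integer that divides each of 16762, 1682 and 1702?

gcd(16762, 1682): 16762 = 9·1682 + 1624; 1682 = 1·1624 + 58; 1624 = 28·58 + 0 → 58
gcd(58, 1702): 1702 = 29·58 + 20; 58 = 2·20 + 18; 20 = 1·18 + 2; 18 = 9·2 + 0 → 2

2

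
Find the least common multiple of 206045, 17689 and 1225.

371911225

206045 = 5 · 7² · 29²; 17689 = 7² · 19²; 1225 = 5² · 7²
lcm takes max exponent of each prime: 5² · 7² · 19² · 29² = 371911225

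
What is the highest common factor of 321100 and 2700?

321100 = 2² · 5² · 13² · 19
2700 = 2² · 3³ · 5²
Common: 2² · 5² = 100

100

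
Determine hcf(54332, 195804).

54332 = 2² · 17² · 47
195804 = 2² · 3³ · 7² · 37
Common: 2² = 4

4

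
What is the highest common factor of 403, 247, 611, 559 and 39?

13

403 = 13 · 31; 247 = 13 · 19; 611 = 13 · 47; 559 = 13 · 43; 39 = 3 · 13
gcd takes min exponent of each prime: 13 = 13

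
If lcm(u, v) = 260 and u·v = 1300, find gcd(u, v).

gcd·lcm = product, so gcd = 1300/260 = 5.

5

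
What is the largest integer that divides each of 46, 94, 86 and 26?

2

gcd(46, 94): 94 = 2·46 + 2; 46 = 23·2 + 0 → 2
gcd(2, 86): 86 = 43·2 + 0 → 2
gcd(2, 26): 26 = 13·2 + 0 → 2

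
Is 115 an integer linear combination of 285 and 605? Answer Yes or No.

Yes

By Bézout, 285m + 605n = 115 has integer solutions iff gcd(285, 605) | 115.
Euclid: 605 = 2·285 + 35; 285 = 8·35 + 5; 35 = 7·5 + 0. gcd = 5; 115 mod 5 = 0. Yes.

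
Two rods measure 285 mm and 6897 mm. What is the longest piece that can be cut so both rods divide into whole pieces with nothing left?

57

Euclid: 6897 = 24·285 + 57; 285 = 5·57 + 0. Last nonzero remainder: 57.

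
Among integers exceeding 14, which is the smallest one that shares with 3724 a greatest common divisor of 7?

gcd(x, 3724) = 7 forces 7 | x; write x = 7s. Then gcd(7s, 7·532) = 7·gcd(s, 532), so need gcd(s, 532) = 1.
7s > 14 gives s ≥ 3. The least s ≥ 3 coprime to 532 is 3, so x = 7·3 = 21.

21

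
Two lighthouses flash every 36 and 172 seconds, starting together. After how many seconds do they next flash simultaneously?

36 = 2² · 3²; 172 = 2² · 43
max exponents: 2² · 3² · 43 = 1548

1548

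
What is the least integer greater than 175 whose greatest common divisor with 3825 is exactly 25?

3825 = 25·153. Any k with gcd(k, 3825) = 25 is a multiple of 25, say 25s, with s coprime to 153.
Need s > 175/25, so s ≥ 8. First s ≥ 8 with gcd(s, 153) = 1 is s = 8. Thus k = 25·8 = 200.

200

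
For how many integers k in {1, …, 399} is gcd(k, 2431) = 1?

2431 = 11·13·17. Inclusion–exclusion on these primes:
399 − ⌊399/11⌋ − ⌊399/13⌋ − ⌊399/17⌋ + ⌊399/143⌋ + ⌊399/187⌋ + ⌊399/221⌋ − ⌊399/2431⌋ = 315

315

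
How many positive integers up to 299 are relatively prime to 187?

Prime factors of 187: 11, 17. Count integers ≤ 299 divisible by none of them.
By inclusion–exclusion: 299 − ⌊299/11⌋ − ⌊299/17⌋ + ⌊299/187⌋ = 256.

256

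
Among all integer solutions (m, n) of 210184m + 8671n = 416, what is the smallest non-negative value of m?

Euclid: 210184 = 24·8671 + 2080; 8671 = 4·2080 + 351; 2080 = 5·351 + 325; 351 = 1·325 + 26; 325 = 12·26 + 13; 26 = 2·13 + 0 → gcd = 13; 416 = 13·32.
Back-substitution yields 210184·(321) + 8671·(-7781) = 13, so one solution is m = 321·32 = 10272, n = -7781·32 = -248992.
Solutions in m differ by 8671/13 = 667; the one in [0, 667) is 10272 mod 667 = 267.

267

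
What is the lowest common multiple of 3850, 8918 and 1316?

3850 = 2 · 5² · 7 · 11; 8918 = 2 · 7³ · 13; 1316 = 2² · 7 · 47
lcm takes max exponent of each prime: 2² · 5² · 7³ · 11 · 13 · 47 = 230530300

230530300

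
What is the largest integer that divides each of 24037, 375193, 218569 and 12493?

gcd(24037, 375193): 375193 = 15·24037 + 14638; 24037 = 1·14638 + 9399; 14638 = 1·9399 + 5239; 9399 = 1·5239 + 4160; 5239 = 1·4160 + 1079; 4160 = 3·1079 + 923; 1079 = 1·923 + 156; 923 = 5·156 + 143; 156 = 1·143 + 13; 143 = 11·13 + 0 → 13
gcd(13, 218569): 218569 = 16813·13 + 0 → 13
gcd(13, 12493): 12493 = 961·13 + 0 → 13

13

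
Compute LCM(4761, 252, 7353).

108912636

4761 = 3² · 23²; 252 = 2² · 3² · 7; 7353 = 3² · 19 · 43
lcm takes max exponent of each prime: 2² · 3² · 7 · 19 · 23² · 43 = 108912636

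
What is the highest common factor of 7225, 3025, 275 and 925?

gcd(7225, 3025): 7225 = 2·3025 + 1175; 3025 = 2·1175 + 675; 1175 = 1·675 + 500; 675 = 1·500 + 175; 500 = 2·175 + 150; 175 = 1·150 + 25; 150 = 6·25 + 0 → 25
gcd(25, 275): 275 = 11·25 + 0 → 25
gcd(25, 925): 925 = 37·25 + 0 → 25

25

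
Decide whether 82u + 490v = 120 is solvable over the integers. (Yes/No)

Yes

By Bézout, 82u + 490v = 120 has integer solutions iff gcd(82, 490) | 120.
Euclid: 490 = 5·82 + 80; 82 = 1·80 + 2; 80 = 40·2 + 0. gcd = 2; 120 mod 2 = 0. Yes.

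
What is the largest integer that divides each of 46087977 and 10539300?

Euclid: 46087977 = 4·10539300 + 3930777; 10539300 = 2·3930777 + 2677746; 3930777 = 1·2677746 + 1253031; 2677746 = 2·1253031 + 171684; 1253031 = 7·171684 + 51243; 171684 = 3·51243 + 17955; 51243 = 2·17955 + 15333; 17955 = 1·15333 + 2622; 15333 = 5·2622 + 2223; 2622 = 1·2223 + 399; 2223 = 5·399 + 228; 399 = 1·228 + 171; 228 = 1·171 + 57; 171 = 3·57 + 0. Last nonzero remainder: 57.

57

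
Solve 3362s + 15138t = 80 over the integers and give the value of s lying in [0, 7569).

4165

Reduce mod 15138: 3362s ≡ 80 (mod 15138). With g = gcd(3362, 15138) = 2 dividing 80, divide through: 1681s ≡ 40 (mod 7569).
Since gcd(1681, 7569) = 1, s ≡ 40·(1681)⁻¹ ≡ 4165 (mod 7569). Smallest non-negative: 4165.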